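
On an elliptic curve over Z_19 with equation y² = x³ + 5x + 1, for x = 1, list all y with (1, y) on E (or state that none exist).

x³ + 5x + 1 = 7 ≡ 7 (mod 19).
Square roots of 7 mod 19: 8 and 11 (since 8² = 64 ≡ 7).

8, 11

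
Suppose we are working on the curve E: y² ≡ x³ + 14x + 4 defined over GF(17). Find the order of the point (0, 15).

2P: tangent at (0, 15): λ = (3·0² + 14)/(2·15) ≡ 14/13. 13⁻¹ ≡ 4 (mod 17), so λ ≡ 14·4 ≡ 5.
  x = λ² - 0 - 0 = 25 - 0 ≡ 8; y = λ·(0 - 8) - 15 ≡ 13. → (8, 13)
3P: (8, 13) + (0, 15). λ = (15 - 13)/(0 - 8) ≡ 2/9 mod 17. 9⁻¹ ≡ 2 (mod 17), so λ ≡ 4.
  x = λ² - 8 - 0 = 16 - 8 ≡ 8; y = λ·(8 - 8) - 13 ≡ 4. → (8, 4)
4P: (8, 4) + (0, 15). λ = (15 - 4)/(0 - 8) ≡ 11/9 mod 17. 9⁻¹ ≡ 2 (mod 17), so λ ≡ 5.
  x = λ² - 8 - 0 = 25 - 8 ≡ 0; y = λ·(8 - 0) - 4 ≡ 2. → (0, 2)
5P: (0, 2) + (0, 15): same x and y₁ ≡ -y₂, so the sum is 𝒪.
5P = 𝒪, so the order is 5.

5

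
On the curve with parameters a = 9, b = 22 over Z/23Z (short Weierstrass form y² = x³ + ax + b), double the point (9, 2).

tangent at (9, 2): λ = (3·9² + 9)/(2·2) ≡ 22/4. 4⁻¹ ≡ 6 (mod 23), so λ ≡ 22·6 ≡ 17.
  x = λ² - 9 - 9 = 289 - 18 ≡ 18; y = λ·(9 - 18) - 2 ≡ 6. → (18, 6)

(18, 6)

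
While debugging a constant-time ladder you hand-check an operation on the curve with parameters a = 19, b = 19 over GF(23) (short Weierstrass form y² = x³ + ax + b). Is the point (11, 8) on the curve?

y² = 8² ≡ 18; x³ + 19x + 19 = 1559 ≡ 18 (mod 23). 18 = 18.

yes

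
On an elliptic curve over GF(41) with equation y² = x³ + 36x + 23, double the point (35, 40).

tangent at (35, 40): λ = (3·35² + 36)/(2·40) ≡ 21/39. 39⁻¹ ≡ 20 (mod 41), so λ ≡ 21·20 ≡ 10.
  x = λ² - 35 - 35 = 100 - 70 ≡ 30; y = λ·(35 - 30) - 40 ≡ 10. → (30, 10)

(30, 10)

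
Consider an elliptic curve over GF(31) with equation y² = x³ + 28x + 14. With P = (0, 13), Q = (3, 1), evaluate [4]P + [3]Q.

First 4P:
Double-and-add on 4 = (100)₂. Start with P = (0, 13) for the leading 1-bit.
double: tangent at (0, 13): λ = (3·0² + 28)/(2·13) ≡ 28/26. 26⁻¹ ≡ 6 (mod 31), so λ ≡ 28·6 ≡ 13.
  x = λ² - 0 - 0 = 169 - 0 ≡ 14; y = λ·(0 - 14) - 13 ≡ 22. → (14, 22)
double: tangent at (14, 22): λ = (3·14² + 28)/(2·22) ≡ 27/13. 13⁻¹ ≡ 12 (mod 31), so λ ≡ 27·12 ≡ 14.
  x = λ² - 14 - 14 = 196 - 28 ≡ 13; y = λ·(14 - 13) - 22 ≡ 23. → (13, 23)
4P = (13, 23).
Next 3Q:
Repeated addition: build up to 3Q.
2Q: tangent at (3, 1): λ = (3·3² + 28)/(2·1) ≡ 24/2. 2⁻¹ ≡ 16 (mod 31) since 2·16 = 32 ≡ 1, so λ ≡ 24·16 ≡ 12.
  x = λ² - 3 - 3 = 144 - 6 ≡ 14; y = λ·(3 - 14) - 1 ≡ 22. → (14, 22)
3Q: (14, 22) + (3, 1). λ = (1 - 22)/(3 - 14) ≡ 10/20 mod 31. 20⁻¹ ≡ 14 (mod 31) since 20·14 = 280 ≡ 1, so λ ≡ 16.
  x = λ² - 14 - 3 = 256 - 17 ≡ 22; y = λ·(14 - 22) - 22 ≡ 5. → (22, 5)
3Q = (22, 5).
Finally 4P + 3Q:
(13, 23) + (22, 5). λ = (5 - 23)/(22 - 13) ≡ 13/9 mod 31. 9⁻¹ ≡ 7 (mod 31), so λ ≡ 29.
  x = λ² - 13 - 22 = 841 - 35 ≡ 0; y = λ·(13 - 0) - 23 ≡ 13. → (0, 13)

(0, 13)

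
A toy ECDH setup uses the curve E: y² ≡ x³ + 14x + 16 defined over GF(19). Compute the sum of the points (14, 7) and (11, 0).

(10, 15)

(14, 7) + (11, 0). λ = (0 - 7)/(11 - 14) ≡ 12/16 mod 19. 16⁻¹ ≡ 6 (mod 19), so λ ≡ 15.
  x = λ² - 14 - 11 = 225 - 25 ≡ 10; y = λ·(14 - 10) - 7 ≡ 15. → (10, 15)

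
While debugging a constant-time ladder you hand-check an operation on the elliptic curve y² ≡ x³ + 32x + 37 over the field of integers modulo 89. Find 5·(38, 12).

(53, 72)

Write Q = (38, 12).
Repeated addition: build up to 5Q.
2Q: tangent at (38, 12): λ = (3·38² + 32)/(2·12) ≡ 3/24. 24⁻¹ ≡ 26 (mod 89) since 24·26 = 624 ≡ 1, so λ ≡ 3·26 ≡ 78.
  x = λ² - 38 - 38 = 6084 - 76 ≡ 45; y = λ·(38 - 45) - 12 ≡ 65. → (45, 65)
3Q: (45, 65) + (38, 12). λ = (12 - 65)/(38 - 45) ≡ 36/82 mod 89. 82⁻¹ ≡ 38 (mod 89) since 82·38 = 3116 ≡ 1, so λ ≡ 33.
  x = λ² - 45 - 38 = 1089 - 83 ≡ 27; y = λ·(45 - 27) - 65 ≡ 84. → (27, 84)
4Q: (27, 84) + (38, 12). λ = (12 - 84)/(38 - 27) ≡ 17/11 mod 89. 11⁻¹ ≡ 81 (mod 89) since 11·81 = 891 ≡ 1, so λ ≡ 42.
  x = λ² - 27 - 38 = 1764 - 65 ≡ 8; y = λ·(27 - 8) - 84 ≡ 2. → (8, 2)
5Q: (8, 2) + (38, 12). λ = (12 - 2)/(38 - 8) ≡ 10/30 mod 89. 30⁻¹ ≡ 3 (mod 89) since 30·3 = 90 ≡ 1, so λ ≡ 30.
  x = λ² - 8 - 38 = 900 - 46 ≡ 53; y = λ·(8 - 53) - 2 ≡ 72. → (53, 72)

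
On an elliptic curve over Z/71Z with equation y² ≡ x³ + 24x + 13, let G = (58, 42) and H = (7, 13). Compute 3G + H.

(37, 24)

First 3G:
Repeated addition: build up to 3G.
2G: tangent at (58, 42): λ = (3·58² + 24)/(2·42) ≡ 34/13. 13⁻¹ ≡ 11 (mod 71), so λ ≡ 34·11 ≡ 19.
  x = λ² - 58 - 58 = 361 - 116 ≡ 32; y = λ·(58 - 32) - 42 ≡ 26. → (32, 26)
3G: (32, 26) + (58, 42). λ = (42 - 26)/(58 - 32) ≡ 16/26 mod 71. 26⁻¹ ≡ 41 (mod 71) since 26·41 = 1066 ≡ 1, so λ ≡ 17.
  x = λ² - 32 - 58 = 289 - 90 ≡ 57; y = λ·(32 - 57) - 26 ≡ 46. → (57, 46)
3G = (57, 46).
Finally 3G + H:
(57, 46) + (7, 13). λ = (13 - 46)/(7 - 57) ≡ 38/21 mod 71. 21⁻¹ ≡ 44 (mod 71) since 21·44 = 924 ≡ 1, so λ ≡ 39.
  x = λ² - 57 - 7 = 1521 - 64 ≡ 37; y = λ·(57 - 37) - 46 ≡ 24. → (37, 24)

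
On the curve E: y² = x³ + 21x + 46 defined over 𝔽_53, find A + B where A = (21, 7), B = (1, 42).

(44, 20)

(21, 7) + (1, 42). λ = (42 - 7)/(1 - 21) ≡ 35/33 mod 53. 33⁻¹ ≡ 45 (mod 53) since 33·45 = 1485 ≡ 1, so λ ≡ 38.
  x = λ² - 21 - 1 = 1444 - 22 ≡ 44; y = λ·(21 - 44) - 7 ≡ 20. → (44, 20)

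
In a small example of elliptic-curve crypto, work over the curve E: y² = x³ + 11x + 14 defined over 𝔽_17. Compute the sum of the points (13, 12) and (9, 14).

(8, 11)

(13, 12) + (9, 14). λ = (14 - 12)/(9 - 13) ≡ 2/13 mod 17. 13⁻¹ ≡ 4 (mod 17), so λ ≡ 8.
  x = λ² - 13 - 9 = 64 - 22 ≡ 8; y = λ·(13 - 8) - 12 ≡ 11. → (8, 11)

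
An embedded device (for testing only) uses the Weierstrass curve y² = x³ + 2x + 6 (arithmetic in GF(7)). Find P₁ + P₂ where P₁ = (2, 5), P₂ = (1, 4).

(5, 6)

(2, 5) + (1, 4). λ = (4 - 5)/(1 - 2) ≡ 6/6 mod 7. 6⁻¹ ≡ 6 (mod 7), so λ ≡ 1.
  x = λ² - 2 - 1 = 1 - 3 ≡ 5; y = λ·(2 - 5) - 5 ≡ 6. → (5, 6)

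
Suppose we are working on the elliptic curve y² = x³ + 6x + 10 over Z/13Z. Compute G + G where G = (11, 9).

tangent at (11, 9): λ = (3·11² + 6)/(2·9) ≡ 5/5. 5⁻¹ ≡ 8 (mod 13), so λ ≡ 5·8 ≡ 1.
  x = λ² - 11 - 11 = 1 - 22 ≡ 5; y = λ·(11 - 5) - 9 ≡ 10. → (5, 10)

(5, 10)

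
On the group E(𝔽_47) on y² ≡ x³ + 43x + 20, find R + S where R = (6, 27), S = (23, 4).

(6, 27) + (23, 4). λ = (4 - 27)/(23 - 6) ≡ 24/17 mod 47. 17⁻¹ ≡ 36 (mod 47), so λ ≡ 18.
  x = λ² - 6 - 23 = 324 - 29 ≡ 13; y = λ·(6 - 13) - 27 ≡ 35. → (13, 35)

(13, 35)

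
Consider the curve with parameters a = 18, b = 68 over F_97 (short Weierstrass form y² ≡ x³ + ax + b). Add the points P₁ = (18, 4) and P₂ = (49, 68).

(6, 2)

(18, 4) + (49, 68). λ = (68 - 4)/(49 - 18) ≡ 64/31 mod 97. 31⁻¹ ≡ 72 (mod 97), so λ ≡ 49.
  x = λ² - 18 - 49 = 2401 - 67 ≡ 6; y = λ·(18 - 6) - 4 ≡ 2. → (6, 2)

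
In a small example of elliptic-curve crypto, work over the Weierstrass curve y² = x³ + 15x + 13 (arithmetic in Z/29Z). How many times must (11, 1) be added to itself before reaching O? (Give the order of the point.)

2P: tangent at (11, 1): λ = (3·11² + 15)/(2·1) ≡ 1/2. 2⁻¹ ≡ 15 (mod 29) since 2·15 = 30 ≡ 1, so λ ≡ 1·15 ≡ 15.
  x = λ² - 11 - 11 = 225 - 22 ≡ 0; y = λ·(11 - 0) - 1 ≡ 19. → (0, 19)
3P: (0, 19) + (11, 1). λ = (1 - 19)/(11 - 0) ≡ 11/11 mod 29. 11⁻¹ ≡ 8 (mod 29), so λ ≡ 1.
  x = λ² - 0 - 11 = 1 - 11 ≡ 19; y = λ·(0 - 19) - 19 ≡ 20. → (19, 20)
4P: (19, 20) + (11, 1). λ = (1 - 20)/(11 - 19) ≡ 10/21 mod 29. 21⁻¹ ≡ 18 (mod 29) since 21·18 = 378 ≡ 1, so λ ≡ 6.
  x = λ² - 19 - 11 = 36 - 30 ≡ 6; y = λ·(19 - 6) - 20 ≡ 0. → (6, 0)
5P: (6, 0) + (11, 1). λ = (1 - 0)/(11 - 6) ≡ 1/5 mod 29. 5⁻¹ ≡ 6 (mod 29), so λ ≡ 6.
  x = λ² - 6 - 11 = 36 - 17 ≡ 19; y = λ·(6 - 19) - 0 ≡ 9. → (19, 9)
6P: (19, 9) + (11, 1). λ = (1 - 9)/(11 - 19) ≡ 21/21 mod 29. 21⁻¹ ≡ 18 (mod 29), so λ ≡ 1.
  x = λ² - 19 - 11 = 1 - 30 ≡ 0; y = λ·(19 - 0) - 9 ≡ 10. → (0, 10)
7P: (0, 10) + (11, 1). λ = (1 - 10)/(11 - 0) ≡ 20/11 mod 29. 11⁻¹ ≡ 8 (mod 29) since 11·8 = 88 ≡ 1, so λ ≡ 15.
  x = λ² - 0 - 11 = 225 - 11 ≡ 11; y = λ·(0 - 11) - 10 ≡ 28. → (11, 28)
8P: (11, 28) + (11, 1): same x and y₁ ≡ -y₂, so the sum is O.
8P = O, so the order is 8.

8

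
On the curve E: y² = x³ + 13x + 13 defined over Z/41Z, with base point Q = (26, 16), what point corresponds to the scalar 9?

(20, 14)

Double-and-add on 9 = (1001)₂. Start with Q = (26, 16) for the leading 1-bit.
double: tangent at (26, 16): λ = (3·26² + 13)/(2·16) ≡ 32/32. 32⁻¹ ≡ 9 (mod 41), so λ ≡ 32·9 ≡ 1.
  x = λ² - 26 - 26 = 1 - 52 ≡ 31; y = λ·(26 - 31) - 16 ≡ 20. → (31, 20)
double: tangent at (31, 20): λ = (3·31² + 13)/(2·20) ≡ 26/40. 40⁻¹ ≡ 40 (mod 41), so λ ≡ 26·40 ≡ 15.
  x = λ² - 31 - 31 = 225 - 62 ≡ 40; y = λ·(31 - 40) - 20 ≡ 9. → (40, 9)
double: tangent at (40, 9): λ = (3·40² + 13)/(2·9) ≡ 16/18. 18⁻¹ ≡ 16 (mod 41), so λ ≡ 16·16 ≡ 10.
  x = λ² - 40 - 40 = 100 - 80 ≡ 20; y = λ·(40 - 20) - 9 ≡ 27. → (20, 27)
add Q: (20, 27) + (26, 16). λ = (16 - 27)/(26 - 20) ≡ 30/6 mod 41. 6⁻¹ ≡ 7 (mod 41), so λ ≡ 5.
  x = λ² - 20 - 26 = 25 - 46 ≡ 20; y = λ·(20 - 20) - 27 ≡ 14. → (20, 14)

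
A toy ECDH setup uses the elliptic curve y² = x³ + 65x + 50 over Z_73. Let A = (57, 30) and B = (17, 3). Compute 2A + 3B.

First 2A:
Repeated addition: build up to 2A.
2A: tangent at (57, 30): λ = (3·57² + 65)/(2·30) ≡ 30/60. 60⁻¹ ≡ 28 (mod 73) since 60·28 = 1680 ≡ 1, so λ ≡ 30·28 ≡ 37.
  x = λ² - 57 - 57 = 1369 - 114 ≡ 14; y = λ·(57 - 14) - 30 ≡ 28. → (14, 28)
2A = (14, 28).
Next 3B:
Repeated addition: build up to 3B.
2B: tangent at (17, 3): λ = (3·17² + 65)/(2·3) ≡ 56/6. 6⁻¹ ≡ 61 (mod 73) since 6·61 = 366 ≡ 1, so λ ≡ 56·61 ≡ 58.
  x = λ² - 17 - 17 = 3364 - 34 ≡ 45; y = λ·(17 - 45) - 3 ≡ 52. → (45, 52)
3B: (45, 52) + (17, 3). λ = (3 - 52)/(17 - 45) ≡ 24/45 mod 73. 45⁻¹ ≡ 13 (mod 73) since 45·13 = 585 ≡ 1, so λ ≡ 20.
  x = λ² - 45 - 17 = 400 - 62 ≡ 46; y = λ·(45 - 46) - 52 ≡ 1. → (46, 1)
3B = (46, 1).
Finally 2A + 3B:
(14, 28) + (46, 1). λ = (1 - 28)/(46 - 14) ≡ 46/32 mod 73. 32⁻¹ ≡ 16 (mod 73), so λ ≡ 6.
  x = λ² - 14 - 46 = 36 - 60 ≡ 49; y = λ·(14 - 49) - 28 ≡ 54. → (49, 54)

(49, 54)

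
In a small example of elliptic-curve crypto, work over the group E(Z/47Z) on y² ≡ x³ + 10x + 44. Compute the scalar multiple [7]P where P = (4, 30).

Double-and-add on 7 = (111)₂. Start with P = (4, 30) for the leading 1-bit.
double: tangent at (4, 30): λ = (3·4² + 10)/(2·30) ≡ 11/13. 13⁻¹ ≡ 29 (mod 47), so λ ≡ 11·29 ≡ 37.
  x = λ² - 4 - 4 = 1369 - 8 ≡ 45; y = λ·(4 - 45) - 30 ≡ 4. → (45, 4)
add P: (45, 4) + (4, 30). λ = (30 - 4)/(4 - 45) ≡ 26/6 mod 47. 6⁻¹ ≡ 8 (mod 47) since 6·8 = 48 ≡ 1, so λ ≡ 20.
  x = λ² - 45 - 4 = 400 - 49 ≡ 22; y = λ·(45 - 22) - 4 ≡ 33. → (22, 33)
double: tangent at (22, 33): λ = (3·22² + 10)/(2·33) ≡ 5/19. 19⁻¹ ≡ 5 (mod 47), so λ ≡ 5·5 ≡ 25.
  x = λ² - 22 - 22 = 625 - 44 ≡ 17; y = λ·(22 - 17) - 33 ≡ 45. → (17, 45)
add P: (17, 45) + (4, 30). λ = (30 - 45)/(4 - 17) ≡ 32/34 mod 47. 34⁻¹ ≡ 18 (mod 47), so λ ≡ 12.
  x = λ² - 17 - 4 = 144 - 21 ≡ 29; y = λ·(17 - 29) - 45 ≡ 46. → (29, 46)

(29, 46)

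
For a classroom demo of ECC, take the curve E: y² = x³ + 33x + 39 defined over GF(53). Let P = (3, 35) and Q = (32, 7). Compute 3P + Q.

First 3P:
Repeated addition: build up to 3P.
2P: tangent at (3, 35): λ = (3·3² + 33)/(2·35) ≡ 7/17. 17⁻¹ ≡ 25 (mod 53), so λ ≡ 7·25 ≡ 16.
  x = λ² - 3 - 3 = 256 - 6 ≡ 38; y = λ·(3 - 38) - 35 ≡ 41. → (38, 41)
3P: (38, 41) + (3, 35). λ = (35 - 41)/(3 - 38) ≡ 47/18 mod 53. 18⁻¹ ≡ 3 (mod 53), so λ ≡ 35.
  x = λ² - 38 - 3 = 1225 - 41 ≡ 18; y = λ·(38 - 18) - 41 ≡ 23. → (18, 23)
3P = (18, 23).
Finally 3P + Q:
(18, 23) + (32, 7). λ = (7 - 23)/(32 - 18) ≡ 37/14 mod 53. 14⁻¹ ≡ 19 (mod 53) since 14·19 = 266 ≡ 1, so λ ≡ 14.
  x = λ² - 18 - 32 = 196 - 50 ≡ 40; y = λ·(18 - 40) - 23 ≡ 40. → (40, 40)

(40, 40)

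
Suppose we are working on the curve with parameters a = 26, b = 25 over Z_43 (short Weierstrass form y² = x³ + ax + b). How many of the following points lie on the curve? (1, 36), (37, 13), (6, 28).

(1, 36): 36² ≡ 6, rhs ≡ 9 → off.
(37, 13): 13² ≡ 40, rhs ≡ 40 → on.
(6, 28): 28² ≡ 10, rhs ≡ 10 → on.

2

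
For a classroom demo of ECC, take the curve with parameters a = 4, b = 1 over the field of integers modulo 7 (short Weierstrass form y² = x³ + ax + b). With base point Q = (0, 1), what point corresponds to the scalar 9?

(0, 6)

Repeated addition: build up to 9Q.
2Q: tangent at (0, 1): λ = (3·0² + 4)/(2·1) ≡ 4/2. 2⁻¹ ≡ 4 (mod 7), so λ ≡ 4·4 ≡ 2.
  x = λ² - 0 - 0 = 4 - 0 ≡ 4; y = λ·(0 - 4) - 1 ≡ 5. → (4, 5)
3Q: (4, 5) + (0, 1). λ = (1 - 5)/(0 - 4) ≡ 3/3 mod 7. 3⁻¹ ≡ 5 (mod 7), so λ ≡ 1.
  x = λ² - 4 - 0 = 1 - 4 ≡ 4; y = λ·(4 - 4) - 5 ≡ 2. → (4, 2)
4Q: (4, 2) + (0, 1). λ = (1 - 2)/(0 - 4) ≡ 6/3 mod 7. 3⁻¹ ≡ 5 (mod 7), so λ ≡ 2.
  x = λ² - 4 - 0 = 4 - 4 ≡ 0; y = λ·(4 - 0) - 2 ≡ 6. → (0, 6)
5Q: (0, 6) + (0, 1): same x and y₁ ≡ -y₂, so the sum is O.
6Q: O + (0, 1) = (0, 1) (identity).
7Q: tangent at (0, 1): λ = (3·0² + 4)/(2·1) ≡ 4/2. 2⁻¹ ≡ 4 (mod 7), so λ ≡ 4·4 ≡ 2.
  x = λ² - 0 - 0 = 4 - 0 ≡ 4; y = λ·(0 - 4) - 1 ≡ 5. → (4, 5)
8Q: (4, 5) + (0, 1). λ = (1 - 5)/(0 - 4) ≡ 3/3 mod 7. 3⁻¹ ≡ 5 (mod 7), so λ ≡ 1.
  x = λ² - 4 - 0 = 1 - 4 ≡ 4; y = λ·(4 - 4) - 5 ≡ 2. → (4, 2)
9Q: (4, 2) + (0, 1). λ = (1 - 2)/(0 - 4) ≡ 6/3 mod 7. 3⁻¹ ≡ 5 (mod 7) since 3·5 = 15 ≡ 1, so λ ≡ 2.
  x = λ² - 4 - 0 = 4 - 4 ≡ 0; y = λ·(4 - 0) - 2 ≡ 6. → (0, 6)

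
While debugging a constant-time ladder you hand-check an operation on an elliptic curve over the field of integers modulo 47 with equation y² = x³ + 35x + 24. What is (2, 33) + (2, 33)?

(43, 14)

tangent at (2, 33): λ = (3·2² + 35)/(2·33) ≡ 0/19. 19⁻¹ ≡ 5 (mod 47), so λ ≡ 0·5 ≡ 0.
  x = λ² - 2 - 2 = 0 - 4 ≡ 43; y = λ·(2 - 43) - 33 ≡ 14. → (43, 14)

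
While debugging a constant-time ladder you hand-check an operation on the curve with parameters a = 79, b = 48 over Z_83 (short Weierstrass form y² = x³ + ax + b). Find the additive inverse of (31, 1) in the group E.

-(31, 1) = (31, -1 mod 83) = (31, 82).

(31, 82)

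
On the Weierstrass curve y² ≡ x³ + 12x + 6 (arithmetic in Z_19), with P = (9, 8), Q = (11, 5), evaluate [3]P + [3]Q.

(2, 0)

First 3P:
Repeated addition: build up to 3P.
2P: tangent at (9, 8): λ = (3·9² + 12)/(2·8) ≡ 8/16. 16⁻¹ ≡ 6 (mod 19), so λ ≡ 8·6 ≡ 10.
  x = λ² - 9 - 9 = 100 - 18 ≡ 6; y = λ·(9 - 6) - 8 ≡ 3. → (6, 3)
3P: (6, 3) + (9, 8). λ = (8 - 3)/(9 - 6) ≡ 5/3 mod 19. 3⁻¹ ≡ 13 (mod 19), so λ ≡ 8.
  x = λ² - 6 - 9 = 64 - 15 ≡ 11; y = λ·(6 - 11) - 3 ≡ 14. → (11, 14)
3P = (11, 14).
Next 3Q:
Repeated addition: build up to 3Q.
2Q: tangent at (11, 5): λ = (3·11² + 12)/(2·5) ≡ 14/10. 10⁻¹ ≡ 2 (mod 19), so λ ≡ 14·2 ≡ 9.
  x = λ² - 11 - 11 = 81 - 22 ≡ 2; y = λ·(11 - 2) - 5 ≡ 0. → (2, 0)
3Q: (2, 0) + (11, 5). λ = (5 - 0)/(11 - 2) ≡ 5/9 mod 19. 9⁻¹ ≡ 17 (mod 19), so λ ≡ 9.
  x = λ² - 2 - 11 = 81 - 13 ≡ 11; y = λ·(2 - 11) - 0 ≡ 14. → (11, 14)
3Q = (11, 14).
Finally 3P + 3Q:
tangent at (11, 14): λ = (3·11² + 12)/(2·14) ≡ 14/9. 9⁻¹ ≡ 17 (mod 19) since 9·17 = 153 ≡ 1, so λ ≡ 14·17 ≡ 10.
  x = λ² - 11 - 11 = 100 - 22 ≡ 2; y = λ·(11 - 2) - 14 ≡ 0. → (2, 0)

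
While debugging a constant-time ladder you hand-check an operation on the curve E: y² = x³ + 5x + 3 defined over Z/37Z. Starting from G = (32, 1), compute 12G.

(9, 0)

Repeated addition: build up to 12G.
2G: tangent at (32, 1): λ = (3·32² + 5)/(2·1) ≡ 6/2. 2⁻¹ ≡ 19 (mod 37), so λ ≡ 6·19 ≡ 3.
  x = λ² - 32 - 32 = 9 - 64 ≡ 19; y = λ·(32 - 19) - 1 ≡ 1. → (19, 1)
3G: (19, 1) + (32, 1). λ = (1 - 1)/(32 - 19) ≡ 0/13 mod 37. 13⁻¹ ≡ 20 (mod 37), so λ ≡ 0.
  x = λ² - 19 - 32 = 0 - 51 ≡ 23; y = λ·(19 - 23) - 1 ≡ 36. → (23, 36)
4G: (23, 36) + (32, 1). λ = (1 - 36)/(32 - 23) ≡ 2/9 mod 37. 9⁻¹ ≡ 33 (mod 37), so λ ≡ 29.
  x = λ² - 23 - 32 = 841 - 55 ≡ 9; y = λ·(23 - 9) - 36 ≡ 0. → (9, 0)
5G: (9, 0) + (32, 1). λ = (1 - 0)/(32 - 9) ≡ 1/23 mod 37. 23⁻¹ ≡ 29 (mod 37), so λ ≡ 29.
  x = λ² - 9 - 32 = 841 - 41 ≡ 23; y = λ·(9 - 23) - 0 ≡ 1. → (23, 1)
6G: (23, 1) + (32, 1). λ = (1 - 1)/(32 - 23) ≡ 0/9 mod 37. 9⁻¹ ≡ 33 (mod 37) since 9·33 = 297 ≡ 1, so λ ≡ 0.
  x = λ² - 23 - 32 = 0 - 55 ≡ 19; y = λ·(23 - 19) - 1 ≡ 36. → (19, 36)
7G: (19, 36) + (32, 1). λ = (1 - 36)/(32 - 19) ≡ 2/13 mod 37. 13⁻¹ ≡ 20 (mod 37), so λ ≡ 3.
  x = λ² - 19 - 32 = 9 - 51 ≡ 32; y = λ·(19 - 32) - 36 ≡ 36. → (32, 36)
8G: (32, 36) + (32, 1): same x and y₁ ≡ -y₂, so the sum is O.
9G: O + (32, 1) = (32, 1) (identity).
10G: tangent at (32, 1): λ = (3·32² + 5)/(2·1) ≡ 6/2. 2⁻¹ ≡ 19 (mod 37), so λ ≡ 6·19 ≡ 3.
  x = λ² - 32 - 32 = 9 - 64 ≡ 19; y = λ·(32 - 19) - 1 ≡ 1. → (19, 1)
11G: (19, 1) + (32, 1). λ = (1 - 1)/(32 - 19) ≡ 0/13 mod 37. 13⁻¹ ≡ 20 (mod 37), so λ ≡ 0.
  x = λ² - 19 - 32 = 0 - 51 ≡ 23; y = λ·(19 - 23) - 1 ≡ 36. → (23, 36)
12G: (23, 36) + (32, 1). λ = (1 - 36)/(32 - 23) ≡ 2/9 mod 37. 9⁻¹ ≡ 33 (mod 37), so λ ≡ 29.
  x = λ² - 23 - 32 = 841 - 55 ≡ 9; y = λ·(23 - 9) - 36 ≡ 0. → (9, 0)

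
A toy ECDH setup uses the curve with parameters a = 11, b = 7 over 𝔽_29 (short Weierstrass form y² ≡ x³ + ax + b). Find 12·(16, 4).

Write Q = (16, 4).
Double-and-add on 12 = (1100)₂. Start with Q = (16, 4) for the leading 1-bit.
double: tangent at (16, 4): λ = (3·16² + 11)/(2·4) ≡ 25/8. 8⁻¹ ≡ 11 (mod 29), so λ ≡ 25·11 ≡ 14.
  x = λ² - 16 - 16 = 196 - 32 ≡ 19; y = λ·(16 - 19) - 4 ≡ 12. → (19, 12)
add Q: (19, 12) + (16, 4). λ = (4 - 12)/(16 - 19) ≡ 21/26 mod 29. 26⁻¹ ≡ 19 (mod 29) since 26·19 = 494 ≡ 1, so λ ≡ 22.
  x = λ² - 19 - 16 = 484 - 35 ≡ 14; y = λ·(19 - 14) - 12 ≡ 11. → (14, 11)
double: tangent at (14, 11): λ = (3·14² + 11)/(2·11) ≡ 19/22. 22⁻¹ ≡ 4 (mod 29), so λ ≡ 19·4 ≡ 18.
  x = λ² - 14 - 14 = 324 - 28 ≡ 6; y = λ·(14 - 6) - 11 ≡ 17. → (6, 17)
double: tangent at (6, 17): λ = (3·6² + 11)/(2·17) ≡ 3/5. 5⁻¹ ≡ 6 (mod 29) since 5·6 = 30 ≡ 1, so λ ≡ 3·6 ≡ 18.
  x = λ² - 6 - 6 = 324 - 12 ≡ 22; y = λ·(6 - 22) - 17 ≡ 14. → (22, 14)

(22, 14)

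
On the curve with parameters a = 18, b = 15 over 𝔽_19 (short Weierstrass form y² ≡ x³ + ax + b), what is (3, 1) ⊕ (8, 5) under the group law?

(17, 3)

(3, 1) + (8, 5). λ = (5 - 1)/(8 - 3) ≡ 4/5 mod 19. 5⁻¹ ≡ 4 (mod 19) since 5·4 = 20 ≡ 1, so λ ≡ 16.
  x = λ² - 3 - 8 = 256 - 11 ≡ 17; y = λ·(3 - 17) - 1 ≡ 3. → (17, 3)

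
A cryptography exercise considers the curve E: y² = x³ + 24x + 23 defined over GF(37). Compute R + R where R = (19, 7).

(20, 17)

tangent at (19, 7): λ = (3·19² + 24)/(2·7) ≡ 34/14. 14⁻¹ ≡ 8 (mod 37) since 14·8 = 112 ≡ 1, so λ ≡ 34·8 ≡ 13.
  x = λ² - 19 - 19 = 169 - 38 ≡ 20; y = λ·(19 - 20) - 7 ≡ 17. → (20, 17)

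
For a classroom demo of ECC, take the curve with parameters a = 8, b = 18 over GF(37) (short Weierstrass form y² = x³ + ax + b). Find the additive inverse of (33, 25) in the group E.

(33, 12)

-(33, 25) = (33, -25 mod 37) = (33, 12).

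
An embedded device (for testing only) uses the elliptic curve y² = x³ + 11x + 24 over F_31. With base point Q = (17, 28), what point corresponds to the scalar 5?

(17, 3)

Repeated addition: build up to 5Q.
2Q: tangent at (17, 28): λ = (3·17² + 11)/(2·28) ≡ 10/25. 25⁻¹ ≡ 5 (mod 31), so λ ≡ 10·5 ≡ 19.
  x = λ² - 17 - 17 = 361 - 34 ≡ 17; y = λ·(17 - 17) - 28 ≡ 3. → (17, 3)
3Q: (17, 3) + (17, 28): same x and y₁ ≡ -y₂, so the sum is O.
4Q: O + (17, 28) = (17, 28) (identity).
5Q: tangent at (17, 28): λ = (3·17² + 11)/(2·28) ≡ 10/25. 25⁻¹ ≡ 5 (mod 31), so λ ≡ 10·5 ≡ 19.
  x = λ² - 17 - 17 = 361 - 34 ≡ 17; y = λ·(17 - 17) - 28 ≡ 3. → (17, 3)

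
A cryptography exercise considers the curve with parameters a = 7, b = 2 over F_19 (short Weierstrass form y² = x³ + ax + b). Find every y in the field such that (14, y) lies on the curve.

none

x³ + 7x + 2 = 2844 ≡ 13 (mod 19).
13 is a non-residue mod 19; no y exists.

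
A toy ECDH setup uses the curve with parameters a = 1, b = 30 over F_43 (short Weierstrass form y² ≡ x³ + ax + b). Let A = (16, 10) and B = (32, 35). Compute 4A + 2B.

First 4A:
Double-and-add on 4 = (100)₂. Start with A = (16, 10) for the leading 1-bit.
double: tangent at (16, 10): λ = (3·16² + 1)/(2·10) ≡ 38/20. 20⁻¹ ≡ 28 (mod 43), so λ ≡ 38·28 ≡ 32.
  x = λ² - 16 - 16 = 1024 - 32 ≡ 3; y = λ·(16 - 3) - 10 ≡ 19. → (3, 19)
double: tangent at (3, 19): λ = (3·3² + 1)/(2·19) ≡ 28/38. 38⁻¹ ≡ 17 (mod 43), so λ ≡ 28·17 ≡ 3.
  x = λ² - 3 - 3 = 9 - 6 ≡ 3; y = λ·(3 - 3) - 19 ≡ 24. → (3, 24)
4A = (3, 24).
Next 2B:
Repeated addition: build up to 2B.
2B: tangent at (32, 35): λ = (3·32² + 1)/(2·35) ≡ 20/27. 27⁻¹ ≡ 8 (mod 43) since 27·8 = 216 ≡ 1, so λ ≡ 20·8 ≡ 31.
  x = λ² - 32 - 32 = 961 - 64 ≡ 37; y = λ·(32 - 37) - 35 ≡ 25. → (37, 25)
2B = (37, 25).
Finally 4A + 2B:
(3, 24) + (37, 25). λ = (25 - 24)/(37 - 3) ≡ 1/34 mod 43. 34⁻¹ ≡ 19 (mod 43), so λ ≡ 19.
  x = λ² - 3 - 37 = 361 - 40 ≡ 20; y = λ·(3 - 20) - 24 ≡ 40. → (20, 40)

(20, 40)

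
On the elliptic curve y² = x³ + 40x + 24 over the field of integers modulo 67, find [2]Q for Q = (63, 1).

(1, 47)

tangent at (63, 1): λ = (3·63² + 40)/(2·1) ≡ 21/2. 2⁻¹ ≡ 34 (mod 67), so λ ≡ 21·34 ≡ 44.
  x = λ² - 63 - 63 = 1936 - 126 ≡ 1; y = λ·(63 - 1) - 1 ≡ 47. → (1, 47)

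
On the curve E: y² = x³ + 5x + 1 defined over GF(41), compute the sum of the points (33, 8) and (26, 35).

(33, 8) + (26, 35). λ = (35 - 8)/(26 - 33) ≡ 27/34 mod 41. 34⁻¹ ≡ 35 (mod 41) since 34·35 = 1190 ≡ 1, so λ ≡ 2.
  x = λ² - 33 - 26 = 4 - 59 ≡ 27; y = λ·(33 - 27) - 8 ≡ 4. → (27, 4)

(27, 4)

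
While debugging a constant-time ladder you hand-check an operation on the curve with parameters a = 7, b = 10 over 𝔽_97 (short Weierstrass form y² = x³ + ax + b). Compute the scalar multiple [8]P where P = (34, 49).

(27, 71)

Double-and-add on 8 = (1000)₂. Start with P = (34, 49) for the leading 1-bit.
double: tangent at (34, 49): λ = (3·34² + 7)/(2·49) ≡ 80/1. 1⁻¹ ≡ 1 (mod 97), so λ ≡ 80·1 ≡ 80.
  x = λ² - 34 - 34 = 6400 - 68 ≡ 27; y = λ·(34 - 27) - 49 ≡ 26. → (27, 26)
double: tangent at (27, 26): λ = (3·27² + 7)/(2·26) ≡ 60/52. 52⁻¹ ≡ 28 (mod 97), so λ ≡ 60·28 ≡ 31.
  x = λ² - 27 - 27 = 961 - 54 ≡ 34; y = λ·(27 - 34) - 26 ≡ 48. → (34, 48)
double: tangent at (34, 48): λ = (3·34² + 7)/(2·48) ≡ 80/96. 96⁻¹ ≡ 96 (mod 97), so λ ≡ 80·96 ≡ 17.
  x = λ² - 34 - 34 = 289 - 68 ≡ 27; y = λ·(34 - 27) - 48 ≡ 71. → (27, 71)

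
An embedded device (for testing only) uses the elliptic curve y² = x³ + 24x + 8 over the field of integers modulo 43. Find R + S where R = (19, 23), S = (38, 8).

(19, 23) + (38, 8). λ = (8 - 23)/(38 - 19) ≡ 28/19 mod 43. 19⁻¹ ≡ 34 (mod 43), so λ ≡ 6.
  x = λ² - 19 - 38 = 36 - 57 ≡ 22; y = λ·(19 - 22) - 23 ≡ 2. → (22, 2)

(22, 2)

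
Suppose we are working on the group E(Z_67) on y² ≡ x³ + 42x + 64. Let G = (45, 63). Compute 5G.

Double-and-add on 5 = (101)₂. Start with G = (45, 63) for the leading 1-bit.
double: tangent at (45, 63): λ = (3·45² + 42)/(2·63) ≡ 20/59. 59⁻¹ ≡ 25 (mod 67), so λ ≡ 20·25 ≡ 31.
  x = λ² - 45 - 45 = 961 - 90 ≡ 0; y = λ·(45 - 0) - 63 ≡ 59. → (0, 59)
double: tangent at (0, 59): λ = (3·0² + 42)/(2·59) ≡ 42/51. 51⁻¹ ≡ 46 (mod 67), so λ ≡ 42·46 ≡ 56.
  x = λ² - 0 - 0 = 3136 - 0 ≡ 54; y = λ·(0 - 54) - 59 ≡ 66. → (54, 66)
add G: (54, 66) + (45, 63). λ = (63 - 66)/(45 - 54) ≡ 64/58 mod 67. 58⁻¹ ≡ 52 (mod 67) since 58·52 = 3016 ≡ 1, so λ ≡ 45.
  x = λ² - 54 - 45 = 2025 - 99 ≡ 50; y = λ·(54 - 50) - 66 ≡ 47. → (50, 47)

(50, 47)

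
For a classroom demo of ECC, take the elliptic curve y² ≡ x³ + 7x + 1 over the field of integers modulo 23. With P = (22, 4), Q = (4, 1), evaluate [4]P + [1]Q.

First 4P:
Repeated addition: build up to 4P.
2P: tangent at (22, 4): λ = (3·22² + 7)/(2·4) ≡ 10/8. 8⁻¹ ≡ 3 (mod 23), so λ ≡ 10·3 ≡ 7.
  x = λ² - 22 - 22 = 49 - 44 ≡ 5; y = λ·(22 - 5) - 4 ≡ 0. → (5, 0)
3P: (5, 0) + (22, 4). λ = (4 - 0)/(22 - 5) ≡ 4/17 mod 23. 17⁻¹ ≡ 19 (mod 23), so λ ≡ 7.
  x = λ² - 5 - 22 = 49 - 27 ≡ 22; y = λ·(5 - 22) - 0 ≡ 19. → (22, 19)
4P: (22, 19) + (22, 4): same x and y₁ ≡ -y₂, so the sum is O.
4P = O.
Finally 4P + Q:
O + (4, 1) = (4, 1) (identity).

(4, 1)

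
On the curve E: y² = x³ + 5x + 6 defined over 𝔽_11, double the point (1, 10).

(3, 9)

tangent at (1, 10): λ = (3·1² + 5)/(2·10) ≡ 8/9. 9⁻¹ ≡ 5 (mod 11), so λ ≡ 8·5 ≡ 7.
  x = λ² - 1 - 1 = 49 - 2 ≡ 3; y = λ·(1 - 3) - 10 ≡ 9. → (3, 9)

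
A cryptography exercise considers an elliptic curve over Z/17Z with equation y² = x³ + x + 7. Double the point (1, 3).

tangent at (1, 3): λ = (3·1² + 1)/(2·3) ≡ 4/6. 6⁻¹ ≡ 3 (mod 17), so λ ≡ 4·3 ≡ 12.
  x = λ² - 1 - 1 = 144 - 2 ≡ 6; y = λ·(1 - 6) - 3 ≡ 5. → (6, 5)

(6, 5)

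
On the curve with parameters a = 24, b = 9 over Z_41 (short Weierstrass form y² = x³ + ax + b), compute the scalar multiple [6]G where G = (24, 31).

(16, 26)

Repeated addition: build up to 6G.
2G: tangent at (24, 31): λ = (3·24² + 24)/(2·31) ≡ 30/21. 21⁻¹ ≡ 2 (mod 41), so λ ≡ 30·2 ≡ 19.
  x = λ² - 24 - 24 = 361 - 48 ≡ 26; y = λ·(24 - 26) - 31 ≡ 13. → (26, 13)
3G: (26, 13) + (24, 31). λ = (31 - 13)/(24 - 26) ≡ 18/39 mod 41. 39⁻¹ ≡ 20 (mod 41), so λ ≡ 32.
  x = λ² - 26 - 24 = 1024 - 50 ≡ 31; y = λ·(26 - 31) - 13 ≡ 32. → (31, 32)
4G: (31, 32) + (24, 31). λ = (31 - 32)/(24 - 31) ≡ 40/34 mod 41. 34⁻¹ ≡ 35 (mod 41) since 34·35 = 1190 ≡ 1, so λ ≡ 6.
  x = λ² - 31 - 24 = 36 - 55 ≡ 22; y = λ·(31 - 22) - 32 ≡ 22. → (22, 22)
5G: (22, 22) + (24, 31). λ = (31 - 22)/(24 - 22) ≡ 9/2 mod 41. 2⁻¹ ≡ 21 (mod 41) since 2·21 = 42 ≡ 1, so λ ≡ 25.
  x = λ² - 22 - 24 = 625 - 46 ≡ 5; y = λ·(22 - 5) - 22 ≡ 34. → (5, 34)
6G: (5, 34) + (24, 31). λ = (31 - 34)/(24 - 5) ≡ 38/19 mod 41. 19⁻¹ ≡ 13 (mod 41), so λ ≡ 2.
  x = λ² - 5 - 24 = 4 - 29 ≡ 16; y = λ·(5 - 16) - 34 ≡ 26. → (16, 26)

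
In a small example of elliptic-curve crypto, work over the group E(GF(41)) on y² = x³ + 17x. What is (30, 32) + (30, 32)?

tangent at (30, 32): λ = (3·30² + 17)/(2·32) ≡ 11/23. 23⁻¹ ≡ 25 (mod 41), so λ ≡ 11·25 ≡ 29.
  x = λ² - 30 - 30 = 841 - 60 ≡ 2; y = λ·(30 - 2) - 32 ≡ 1. → (2, 1)

(2, 1)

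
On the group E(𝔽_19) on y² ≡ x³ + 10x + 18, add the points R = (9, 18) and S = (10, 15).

(9, 18) + (10, 15). λ = (15 - 18)/(10 - 9) ≡ 16/1 mod 19. 1⁻¹ ≡ 1 (mod 19), so λ ≡ 16.
  x = λ² - 9 - 10 = 256 - 19 ≡ 9; y = λ·(9 - 9) - 18 ≡ 1. → (9, 1)

(9, 1)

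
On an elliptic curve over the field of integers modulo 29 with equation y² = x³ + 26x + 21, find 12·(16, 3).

(6, 4)

Write G = (16, 3).
Repeated addition: build up to 12G.
2G: tangent at (16, 3): λ = (3·16² + 26)/(2·3) ≡ 11/6. 6⁻¹ ≡ 5 (mod 29), so λ ≡ 11·5 ≡ 26.
  x = λ² - 16 - 16 = 676 - 32 ≡ 6; y = λ·(16 - 6) - 3 ≡ 25. → (6, 25)
3G: (6, 25) + (16, 3). λ = (3 - 25)/(16 - 6) ≡ 7/10 mod 29. 10⁻¹ ≡ 3 (mod 29), so λ ≡ 21.
  x = λ² - 6 - 16 = 441 - 22 ≡ 13; y = λ·(6 - 13) - 25 ≡ 2. → (13, 2)
4G: (13, 2) + (16, 3). λ = (3 - 2)/(16 - 13) ≡ 1/3 mod 29. 3⁻¹ ≡ 10 (mod 29) since 3·10 = 30 ≡ 1, so λ ≡ 10.
  x = λ² - 13 - 16 = 100 - 29 ≡ 13; y = λ·(13 - 13) - 2 ≡ 27. → (13, 27)
5G: (13, 27) + (16, 3). λ = (3 - 27)/(16 - 13) ≡ 5/3 mod 29. 3⁻¹ ≡ 10 (mod 29) since 3·10 = 30 ≡ 1, so λ ≡ 21.
  x = λ² - 13 - 16 = 441 - 29 ≡ 6; y = λ·(13 - 6) - 27 ≡ 4. → (6, 4)
6G: (6, 4) + (16, 3). λ = (3 - 4)/(16 - 6) ≡ 28/10 mod 29. 10⁻¹ ≡ 3 (mod 29), so λ ≡ 26.
  x = λ² - 6 - 16 = 676 - 22 ≡ 16; y = λ·(6 - 16) - 4 ≡ 26. → (16, 26)
7G: (16, 26) + (16, 3): same x and y₁ ≡ -y₂, so the sum is 𝒪.
8G: 𝒪 + (16, 3) = (16, 3) (identity).
9G: tangent at (16, 3): λ = (3·16² + 26)/(2·3) ≡ 11/6. 6⁻¹ ≡ 5 (mod 29), so λ ≡ 11·5 ≡ 26.
  x = λ² - 16 - 16 = 676 - 32 ≡ 6; y = λ·(16 - 6) - 3 ≡ 25. → (6, 25)
10G: (6, 25) + (16, 3). λ = (3 - 25)/(16 - 6) ≡ 7/10 mod 29. 10⁻¹ ≡ 3 (mod 29), so λ ≡ 21.
  x = λ² - 6 - 16 = 441 - 22 ≡ 13; y = λ·(6 - 13) - 25 ≡ 2. → (13, 2)
11G: (13, 2) + (16, 3). λ = (3 - 2)/(16 - 13) ≡ 1/3 mod 29. 3⁻¹ ≡ 10 (mod 29) since 3·10 = 30 ≡ 1, so λ ≡ 10.
  x = λ² - 13 - 16 = 100 - 29 ≡ 13; y = λ·(13 - 13) - 2 ≡ 27. → (13, 27)
12G: (13, 27) + (16, 3). λ = (3 - 27)/(16 - 13) ≡ 5/3 mod 29. 3⁻¹ ≡ 10 (mod 29) since 3·10 = 30 ≡ 1, so λ ≡ 21.
  x = λ² - 13 - 16 = 441 - 29 ≡ 6; y = λ·(13 - 6) - 27 ≡ 4. → (6, 4)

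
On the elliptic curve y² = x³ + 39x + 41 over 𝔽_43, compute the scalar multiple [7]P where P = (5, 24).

Repeated addition: build up to 7P.
2P: tangent at (5, 24): λ = (3·5² + 39)/(2·24) ≡ 28/5. 5⁻¹ ≡ 26 (mod 43) since 5·26 = 130 ≡ 1, so λ ≡ 28·26 ≡ 40.
  x = λ² - 5 - 5 = 1600 - 10 ≡ 42; y = λ·(5 - 42) - 24 ≡ 1. → (42, 1)
3P: (42, 1) + (5, 24). λ = (24 - 1)/(5 - 42) ≡ 23/6 mod 43. 6⁻¹ ≡ 36 (mod 43), so λ ≡ 11.
  x = λ² - 42 - 5 = 121 - 47 ≡ 31; y = λ·(42 - 31) - 1 ≡ 34. → (31, 34)
4P: (31, 34) + (5, 24). λ = (24 - 34)/(5 - 31) ≡ 33/17 mod 43. 17⁻¹ ≡ 38 (mod 43) since 17·38 = 646 ≡ 1, so λ ≡ 7.
  x = λ² - 31 - 5 = 49 - 36 ≡ 13; y = λ·(31 - 13) - 34 ≡ 6. → (13, 6)
5P: (13, 6) + (5, 24). λ = (24 - 6)/(5 - 13) ≡ 18/35 mod 43. 35⁻¹ ≡ 16 (mod 43), so λ ≡ 30.
  x = λ² - 13 - 5 = 900 - 18 ≡ 22; y = λ·(13 - 22) - 6 ≡ 25. → (22, 25)
6P: (22, 25) + (5, 24). λ = (24 - 25)/(5 - 22) ≡ 42/26 mod 43. 26⁻¹ ≡ 5 (mod 43), so λ ≡ 38.
  x = λ² - 22 - 5 = 1444 - 27 ≡ 41; y = λ·(22 - 41) - 25 ≡ 27. → (41, 27)
7P: (41, 27) + (5, 24). λ = (24 - 27)/(5 - 41) ≡ 40/7 mod 43. 7⁻¹ ≡ 37 (mod 43) since 7·37 = 259 ≡ 1, so λ ≡ 18.
  x = λ² - 41 - 5 = 324 - 46 ≡ 20; y = λ·(41 - 20) - 27 ≡ 7. → (20, 7)

(20, 7)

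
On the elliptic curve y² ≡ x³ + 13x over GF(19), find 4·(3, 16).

(6, 3)

Write P = (3, 16).
Repeated addition: build up to 4P.
2P: tangent at (3, 16): λ = (3·3² + 13)/(2·16) ≡ 2/13. 13⁻¹ ≡ 3 (mod 19), so λ ≡ 2·3 ≡ 6.
  x = λ² - 3 - 3 = 36 - 6 ≡ 11; y = λ·(3 - 11) - 16 ≡ 12. → (11, 12)
3P: (11, 12) + (3, 16). λ = (16 - 12)/(3 - 11) ≡ 4/11 mod 19. 11⁻¹ ≡ 7 (mod 19) since 11·7 = 77 ≡ 1, so λ ≡ 9.
  x = λ² - 11 - 3 = 81 - 14 ≡ 10; y = λ·(11 - 10) - 12 ≡ 16. → (10, 16)
4P: (10, 16) + (3, 16). λ = (16 - 16)/(3 - 10) ≡ 0/12 mod 19. 12⁻¹ ≡ 8 (mod 19) since 12·8 = 96 ≡ 1, so λ ≡ 0.
  x = λ² - 10 - 3 = 0 - 13 ≡ 6; y = λ·(10 - 6) - 16 ≡ 3. → (6, 3)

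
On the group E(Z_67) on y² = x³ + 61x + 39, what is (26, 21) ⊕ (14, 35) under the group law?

(26, 21) + (14, 35). λ = (35 - 21)/(14 - 26) ≡ 14/55 mod 67. 55⁻¹ ≡ 39 (mod 67) since 55·39 = 2145 ≡ 1, so λ ≡ 10.
  x = λ² - 26 - 14 = 100 - 40 ≡ 60; y = λ·(26 - 60) - 21 ≡ 41. → (60, 41)

(60, 41)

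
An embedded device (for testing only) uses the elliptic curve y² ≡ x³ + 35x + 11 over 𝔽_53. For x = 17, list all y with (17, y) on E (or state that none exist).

22, 31

x³ + 35x + 11 = 5519 ≡ 7 (mod 53).
Square roots of 7 mod 53: 22 and 31 (since 22² = 484 ≡ 7).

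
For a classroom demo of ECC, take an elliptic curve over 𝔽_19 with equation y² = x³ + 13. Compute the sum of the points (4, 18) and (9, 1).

(4, 18) + (9, 1). λ = (1 - 18)/(9 - 4) ≡ 2/5 mod 19. 5⁻¹ ≡ 4 (mod 19), so λ ≡ 8.
  x = λ² - 4 - 9 = 64 - 13 ≡ 13; y = λ·(4 - 13) - 18 ≡ 5. → (13, 5)

(13, 5)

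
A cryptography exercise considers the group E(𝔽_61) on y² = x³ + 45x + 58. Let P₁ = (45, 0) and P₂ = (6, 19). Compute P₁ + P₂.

(57, 34)

(45, 0) + (6, 19). λ = (19 - 0)/(6 - 45) ≡ 19/22 mod 61. 22⁻¹ ≡ 25 (mod 61) since 22·25 = 550 ≡ 1, so λ ≡ 48.
  x = λ² - 45 - 6 = 2304 - 51 ≡ 57; y = λ·(45 - 57) - 0 ≡ 34. → (57, 34)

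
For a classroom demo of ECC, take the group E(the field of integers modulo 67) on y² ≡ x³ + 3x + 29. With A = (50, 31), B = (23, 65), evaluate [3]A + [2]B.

First 3A:
Repeated addition: build up to 3A.
2A: tangent at (50, 31): λ = (3·50² + 3)/(2·31) ≡ 66/62. 62⁻¹ ≡ 40 (mod 67), so λ ≡ 66·40 ≡ 27.
  x = λ² - 50 - 50 = 729 - 100 ≡ 26; y = λ·(50 - 26) - 31 ≡ 14. → (26, 14)
3A: (26, 14) + (50, 31). λ = (31 - 14)/(50 - 26) ≡ 17/24 mod 67. 24⁻¹ ≡ 14 (mod 67) since 24·14 = 336 ≡ 1, so λ ≡ 37.
  x = λ² - 26 - 50 = 1369 - 76 ≡ 20; y = λ·(26 - 20) - 14 ≡ 7. → (20, 7)
3A = (20, 7).
Next 2B:
Repeated addition: build up to 2B.
2B: tangent at (23, 65): λ = (3·23² + 3)/(2·65) ≡ 49/63. 63⁻¹ ≡ 50 (mod 67) since 63·50 = 3150 ≡ 1, so λ ≡ 49·50 ≡ 38.
  x = λ² - 23 - 23 = 1444 - 46 ≡ 58; y = λ·(23 - 58) - 65 ≡ 12. → (58, 12)
2B = (58, 12).
Finally 3A + 2B:
(20, 7) + (58, 12). λ = (12 - 7)/(58 - 20) ≡ 5/38 mod 67. 38⁻¹ ≡ 30 (mod 67) since 38·30 = 1140 ≡ 1, so λ ≡ 16.
  x = λ² - 20 - 58 = 256 - 78 ≡ 44; y = λ·(20 - 44) - 7 ≡ 11. → (44, 11)

(44, 11)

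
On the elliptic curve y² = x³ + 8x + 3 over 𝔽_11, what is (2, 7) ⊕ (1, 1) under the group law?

(2, 7) + (1, 1). λ = (1 - 7)/(1 - 2) ≡ 5/10 mod 11. 10⁻¹ ≡ 10 (mod 11), so λ ≡ 6.
  x = λ² - 2 - 1 = 36 - 3 ≡ 0; y = λ·(2 - 0) - 7 ≡ 5. → (0, 5)

(0, 5)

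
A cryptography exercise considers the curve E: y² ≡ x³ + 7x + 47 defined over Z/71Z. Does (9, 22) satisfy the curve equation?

yes

y² = 22² ≡ 58; x³ + 7x + 47 = 839 ≡ 58 (mod 71). 58 = 58.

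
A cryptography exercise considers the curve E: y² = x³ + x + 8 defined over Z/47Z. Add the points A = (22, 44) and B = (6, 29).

(22, 44) + (6, 29). λ = (29 - 44)/(6 - 22) ≡ 32/31 mod 47. 31⁻¹ ≡ 44 (mod 47), so λ ≡ 45.
  x = λ² - 22 - 6 = 2025 - 28 ≡ 23; y = λ·(22 - 23) - 44 ≡ 5. → (23, 5)

(23, 5)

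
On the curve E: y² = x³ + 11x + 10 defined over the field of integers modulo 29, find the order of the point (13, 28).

7

2P: tangent at (13, 28): λ = (3·13² + 11)/(2·28) ≡ 25/27. 27⁻¹ ≡ 14 (mod 29), so λ ≡ 25·14 ≡ 2.
  x = λ² - 13 - 13 = 4 - 26 ≡ 7; y = λ·(13 - 7) - 28 ≡ 13. → (7, 13)
3P: (7, 13) + (13, 28). λ = (28 - 13)/(13 - 7) ≡ 15/6 mod 29. 6⁻¹ ≡ 5 (mod 29) since 6·5 = 30 ≡ 1, so λ ≡ 17.
  x = λ² - 7 - 13 = 289 - 20 ≡ 8; y = λ·(7 - 8) - 13 ≡ 28. → (8, 28)
4P: (8, 28) + (13, 28). λ = (28 - 28)/(13 - 8) ≡ 0/5 mod 29. 5⁻¹ ≡ 6 (mod 29), so λ ≡ 0.
  x = λ² - 8 - 13 = 0 - 21 ≡ 8; y = λ·(8 - 8) - 28 ≡ 1. → (8, 1)
5P: (8, 1) + (13, 28). λ = (28 - 1)/(13 - 8) ≡ 27/5 mod 29. 5⁻¹ ≡ 6 (mod 29), so λ ≡ 17.
  x = λ² - 8 - 13 = 289 - 21 ≡ 7; y = λ·(8 - 7) - 1 ≡ 16. → (7, 16)
6P: (7, 16) + (13, 28). λ = (28 - 16)/(13 - 7) ≡ 12/6 mod 29. 6⁻¹ ≡ 5 (mod 29), so λ ≡ 2.
  x = λ² - 7 - 13 = 4 - 20 ≡ 13; y = λ·(7 - 13) - 16 ≡ 1. → (13, 1)
7P: (13, 1) + (13, 28): same x and y₁ ≡ -y₂, so the sum is the point at infinity.
7P = the point at infinity, so the order is 7.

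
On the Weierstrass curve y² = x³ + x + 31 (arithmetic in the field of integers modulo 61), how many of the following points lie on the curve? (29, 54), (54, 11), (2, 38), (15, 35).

(29, 54): 54² ≡ 49, rhs ≡ 49 → on.
(54, 11): 11² ≡ 60, rhs ≡ 47 → off.
(2, 38): 38² ≡ 41, rhs ≡ 41 → on.
(15, 35): 35² ≡ 5, rhs ≡ 5 → on.

3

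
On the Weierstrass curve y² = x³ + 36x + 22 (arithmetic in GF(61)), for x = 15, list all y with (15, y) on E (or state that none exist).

none

x³ + 36x + 22 = 3937 ≡ 33 (mod 61).
33 is a non-residue mod 61; no y exists.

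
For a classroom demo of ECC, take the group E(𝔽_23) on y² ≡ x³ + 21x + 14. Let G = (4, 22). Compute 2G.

tangent at (4, 22): λ = (3·4² + 21)/(2·22) ≡ 0/21. 21⁻¹ ≡ 11 (mod 23) since 21·11 = 231 ≡ 1, so λ ≡ 0·11 ≡ 0.
  x = λ² - 4 - 4 = 0 - 8 ≡ 15; y = λ·(4 - 15) - 22 ≡ 1. → (15, 1)

(15, 1)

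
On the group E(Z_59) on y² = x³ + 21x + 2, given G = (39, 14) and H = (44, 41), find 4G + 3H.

First 4G:
Double-and-add on 4 = (100)₂. Start with G = (39, 14) for the leading 1-bit.
double: tangent at (39, 14): λ = (3·39² + 21)/(2·14) ≡ 41/28. 28⁻¹ ≡ 19 (mod 59) since 28·19 = 532 ≡ 1, so λ ≡ 41·19 ≡ 12.
  x = λ² - 39 - 39 = 144 - 78 ≡ 7; y = λ·(39 - 7) - 14 ≡ 16. → (7, 16)
double: tangent at (7, 16): λ = (3·7² + 21)/(2·16) ≡ 50/32. 32⁻¹ ≡ 24 (mod 59) since 32·24 = 768 ≡ 1, so λ ≡ 50·24 ≡ 20.
  x = λ² - 7 - 7 = 400 - 14 ≡ 32; y = λ·(7 - 32) - 16 ≡ 15. → (32, 15)
4G = (32, 15).
Next 3H:
Repeated addition: build up to 3H.
2H: tangent at (44, 41): λ = (3·44² + 21)/(2·41) ≡ 47/23. 23⁻¹ ≡ 18 (mod 59) since 23·18 = 414 ≡ 1, so λ ≡ 47·18 ≡ 20.
  x = λ² - 44 - 44 = 400 - 88 ≡ 17; y = λ·(44 - 17) - 41 ≡ 27. → (17, 27)
3H: (17, 27) + (44, 41). λ = (41 - 27)/(44 - 17) ≡ 14/27 mod 59. 27⁻¹ ≡ 35 (mod 59), so λ ≡ 18.
  x = λ² - 17 - 44 = 324 - 61 ≡ 27; y = λ·(17 - 27) - 27 ≡ 29. → (27, 29)
3H = (27, 29).
Finally 4G + 3H:
(32, 15) + (27, 29). λ = (29 - 15)/(27 - 32) ≡ 14/54 mod 59. 54⁻¹ ≡ 47 (mod 59) since 54·47 = 2538 ≡ 1, so λ ≡ 9.
  x = λ² - 32 - 27 = 81 - 59 ≡ 22; y = λ·(32 - 22) - 15 ≡ 16. → (22, 16)

(22, 16)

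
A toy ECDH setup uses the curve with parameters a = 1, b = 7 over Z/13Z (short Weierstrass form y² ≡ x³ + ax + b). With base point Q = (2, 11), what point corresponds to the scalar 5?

(4, 6)

Repeated addition: build up to 5Q.
2Q: tangent at (2, 11): λ = (3·2² + 1)/(2·11) ≡ 0/9. 9⁻¹ ≡ 3 (mod 13), so λ ≡ 0·3 ≡ 0.
  x = λ² - 2 - 2 = 0 - 4 ≡ 9; y = λ·(2 - 9) - 11 ≡ 2. → (9, 2)
3Q: (9, 2) + (2, 11). λ = (11 - 2)/(2 - 9) ≡ 9/6 mod 13. 6⁻¹ ≡ 11 (mod 13), so λ ≡ 8.
  x = λ² - 9 - 2 = 64 - 11 ≡ 1; y = λ·(9 - 1) - 2 ≡ 10. → (1, 10)
4Q: (1, 10) + (2, 11). λ = (11 - 10)/(2 - 1) ≡ 1/1 mod 13. 1⁻¹ ≡ 1 (mod 13) since 1·1 = 1 ≡ 1, so λ ≡ 1.
  x = λ² - 1 - 2 = 1 - 3 ≡ 11; y = λ·(1 - 11) - 10 ≡ 6. → (11, 6)
5Q: (11, 6) + (2, 11). λ = (11 - 6)/(2 - 11) ≡ 5/4 mod 13. 4⁻¹ ≡ 10 (mod 13), so λ ≡ 11.
  x = λ² - 11 - 2 = 121 - 13 ≡ 4; y = λ·(11 - 4) - 6 ≡ 6. → (4, 6)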